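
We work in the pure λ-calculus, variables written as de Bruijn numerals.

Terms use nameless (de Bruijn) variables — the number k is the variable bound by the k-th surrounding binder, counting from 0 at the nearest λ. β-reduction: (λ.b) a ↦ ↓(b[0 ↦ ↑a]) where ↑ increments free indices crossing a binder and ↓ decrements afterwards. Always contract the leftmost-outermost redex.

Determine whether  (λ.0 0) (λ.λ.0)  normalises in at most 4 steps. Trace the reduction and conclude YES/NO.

Answer: YES — reaches normal form λ.0 in 2 ≤ 4 steps

Reduction:
  start: (λ.0 0) (λ.λ.0)
  →1  (λ.λ.0) (λ.λ.0)
  →2  λ.0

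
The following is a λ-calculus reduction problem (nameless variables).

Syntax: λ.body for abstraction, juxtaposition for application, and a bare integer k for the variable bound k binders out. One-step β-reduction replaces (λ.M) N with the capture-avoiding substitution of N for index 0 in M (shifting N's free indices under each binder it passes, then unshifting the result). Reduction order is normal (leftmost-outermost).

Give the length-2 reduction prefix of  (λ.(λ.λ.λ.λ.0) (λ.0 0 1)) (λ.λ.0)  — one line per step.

  start: (λ.(λ.λ.λ.λ.0) (λ.0 0 1)) (λ.λ.0)
  →1  (λ.λ.λ.λ.0) (λ.0 0 (λ.λ.0))
  →2  λ.λ.λ.0

Answer: after 2 steps: λ.λ.λ.0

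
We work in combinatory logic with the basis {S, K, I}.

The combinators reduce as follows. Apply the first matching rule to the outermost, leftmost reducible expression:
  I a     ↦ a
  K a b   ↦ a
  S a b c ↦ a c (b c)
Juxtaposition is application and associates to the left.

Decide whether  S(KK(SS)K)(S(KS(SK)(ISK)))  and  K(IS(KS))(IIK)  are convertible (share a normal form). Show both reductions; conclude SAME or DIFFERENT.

Term A:
  start: S(KK(SS)K)(S(KS(SK)(ISK)))
  [1] S(KK)(S(KS(SK)(ISK)))
  [2] S(KK)(S(S(ISK)))
  [3] S(KK)(S(S(SK)))

Term B:
  start: K(IS(KS))(IIK)
  [1] IS(KS)
  [2] S(KS)

Answer: DIFFERENT — A ⇓ S(KK)(S(S(SK))), B ⇓ S(KS)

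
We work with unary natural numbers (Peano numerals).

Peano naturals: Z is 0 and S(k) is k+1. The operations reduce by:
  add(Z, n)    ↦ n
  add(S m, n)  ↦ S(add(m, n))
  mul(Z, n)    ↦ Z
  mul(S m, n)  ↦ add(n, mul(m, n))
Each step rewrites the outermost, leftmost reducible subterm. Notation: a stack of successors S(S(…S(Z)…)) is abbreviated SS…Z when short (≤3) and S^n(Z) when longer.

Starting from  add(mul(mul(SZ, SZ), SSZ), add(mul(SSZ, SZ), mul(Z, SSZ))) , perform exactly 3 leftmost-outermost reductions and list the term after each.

  start: add(mul(mul(SZ, SZ), SSZ), add(mul(SSZ, SZ), mul(Z, SSZ)))
  →1  add(mul(add(SZ, mul(Z, SZ)), SSZ), add(mul(SSZ, SZ), mul(Z, SSZ)))
  →2  add(mul(S(add(Z, mul(Z, SZ))), SSZ), add(mul(SSZ, SZ), mul(Z, SSZ)))
  →3  add(add(SSZ, mul(add(Z, mul(Z, SZ)), SSZ)), add(mul(SSZ, SZ), mul(Z, SSZ)))

Answer: after 3 steps: add(add(SSZ, mul(add(Z, mul(Z, SZ)), SSZ)), add(mul(SSZ, SZ), mul(Z, SSZ)))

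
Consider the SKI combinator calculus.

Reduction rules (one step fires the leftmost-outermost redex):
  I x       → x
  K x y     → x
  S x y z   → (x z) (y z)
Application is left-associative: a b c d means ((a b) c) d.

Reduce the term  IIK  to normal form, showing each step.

  start: IIK
  →1  IK
  →2  K

Answer: normal form = K  (in 2 steps)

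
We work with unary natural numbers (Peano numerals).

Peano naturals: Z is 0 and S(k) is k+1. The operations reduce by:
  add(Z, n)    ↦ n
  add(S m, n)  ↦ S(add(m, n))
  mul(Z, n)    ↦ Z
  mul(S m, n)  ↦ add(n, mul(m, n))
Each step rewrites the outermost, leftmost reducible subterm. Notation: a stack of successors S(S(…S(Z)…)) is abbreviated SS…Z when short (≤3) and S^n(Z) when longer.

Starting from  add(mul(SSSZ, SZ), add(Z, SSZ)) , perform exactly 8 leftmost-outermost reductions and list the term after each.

  start: add(mul(SSSZ, SZ), add(Z, SSZ))
  →1  add(add(SZ, mul(SSZ, SZ)), add(Z, SSZ))
  →2  add(S(add(Z, mul(SSZ, SZ))), add(Z, SSZ))
  →3  S(add(add(Z, mul(SSZ, SZ)), add(Z, SSZ)))
  →4  S(add(mul(SSZ, SZ), add(Z, SSZ)))
  →5  S(add(add(SZ, mul(SZ, SZ)), add(Z, SSZ)))
  →6  S(add(S(add(Z, mul(SZ, SZ))), add(Z, SSZ)))
  →7  S(S(add(add(Z, mul(SZ, SZ)), add(Z, SSZ))))
  →8  S(S(add(mul(SZ, SZ), add(Z, SSZ))))

Answer: after 8 steps: S(S(add(mul(SZ, SZ), add(Z, SSZ))))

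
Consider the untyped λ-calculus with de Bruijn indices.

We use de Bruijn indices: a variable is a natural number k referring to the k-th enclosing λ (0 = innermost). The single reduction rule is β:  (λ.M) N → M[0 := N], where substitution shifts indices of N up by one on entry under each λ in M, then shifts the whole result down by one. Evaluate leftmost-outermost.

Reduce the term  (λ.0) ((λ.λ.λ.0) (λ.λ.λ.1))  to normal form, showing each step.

  start: (λ.0) ((λ.λ.λ.0) (λ.λ.λ.1))
  [1] (λ.λ.λ.0) (λ.λ.λ.1)
  [2] λ.λ.0

Answer: normal form = λ.λ.0  (in 2 steps)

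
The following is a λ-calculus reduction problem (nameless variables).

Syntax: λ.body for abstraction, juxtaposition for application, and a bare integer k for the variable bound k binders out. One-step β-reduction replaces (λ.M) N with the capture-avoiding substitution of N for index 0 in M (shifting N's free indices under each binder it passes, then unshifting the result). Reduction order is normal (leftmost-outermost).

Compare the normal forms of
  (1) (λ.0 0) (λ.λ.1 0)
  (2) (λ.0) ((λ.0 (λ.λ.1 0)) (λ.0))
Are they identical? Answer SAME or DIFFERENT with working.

Answer: SAME — A ⇓ λ.λ.1 0, B ⇓ λ.λ.1 0

Reduction:
Term A:
  start: (λ.0 0) (λ.λ.1 0)
  [1] (λ.λ.1 0) (λ.λ.1 0)
  [2] λ.(λ.λ.1 0) 0
  [3] λ.λ.1 0

Term B:
  start: (λ.0) ((λ.0 (λ.λ.1 0)) (λ.0))
  [1] (λ.0 (λ.λ.1 0)) (λ.0)
  [2] (λ.0) (λ.λ.1 0)
  [3] λ.λ.1 0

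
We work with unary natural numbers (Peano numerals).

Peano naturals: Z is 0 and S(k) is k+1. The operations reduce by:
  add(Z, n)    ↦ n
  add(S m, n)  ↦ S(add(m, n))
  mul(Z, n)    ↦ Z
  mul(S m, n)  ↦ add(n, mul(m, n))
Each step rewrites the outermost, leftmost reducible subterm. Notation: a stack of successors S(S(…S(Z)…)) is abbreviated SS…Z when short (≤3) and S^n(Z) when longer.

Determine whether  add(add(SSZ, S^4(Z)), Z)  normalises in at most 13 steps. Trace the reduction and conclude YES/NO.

Answer: YES — reaches normal form S^6(Z) in 10 ≤ 13 steps

Working:
  start: add(add(SSZ, S^4(Z)), Z)
  →1  add(S(add(SZ, S^4(Z))), Z)
  →2  S(add(add(SZ, S^4(Z)), Z))
  →3  S(add(S(add(Z, S^4(Z))), Z))
  →4  S(S(add(add(Z, S^4(Z)), Z)))
  →5  S(S(add(S^4(Z), Z)))
  →6  S(S(S(add(SSSZ, Z))))
  →7  S(S(S(S(add(SSZ, Z)))))
  →8  S(S(S(S(S(add(SZ, Z))))))
  →9  S(S(S(S(S(S(add(Z, Z)))))))
  →10  S^6(Z)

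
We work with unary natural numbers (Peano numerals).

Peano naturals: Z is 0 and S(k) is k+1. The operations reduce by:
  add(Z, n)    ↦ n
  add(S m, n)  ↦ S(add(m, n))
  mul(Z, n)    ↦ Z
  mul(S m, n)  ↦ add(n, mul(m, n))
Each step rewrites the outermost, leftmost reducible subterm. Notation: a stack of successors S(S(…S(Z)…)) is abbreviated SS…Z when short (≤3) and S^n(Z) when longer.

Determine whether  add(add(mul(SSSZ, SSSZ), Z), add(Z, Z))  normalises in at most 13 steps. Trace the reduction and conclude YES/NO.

  start: add(add(mul(SSSZ, SSSZ), Z), add(Z, Z))
  step 1: add(add(add(SSSZ, mul(SSZ, SSSZ)), Z), add(Z, Z))
  step 2: add(add(S(add(SSZ, mul(SSZ, SSSZ))), Z), add(Z, Z))
  step 3: add(S(add(add(SSZ, mul(SSZ, SSSZ)), Z)), add(Z, Z))
  step 4: S(add(add(add(SSZ, mul(SSZ, SSSZ)), Z), add(Z, Z)))
  step 5: S(add(add(S(add(SZ, mul(SSZ, SSSZ))), Z), add(Z, Z)))
  step 6: S(add(S(add(add(SZ, mul(SSZ, SSSZ)), Z)), add(Z, Z)))
  step 7: S(S(add(add(add(SZ, mul(SSZ, SSSZ)), Z), add(Z, Z))))
  step 8: S(S(add(add(S(add(Z, mul(SSZ, SSSZ))), Z), add(Z, Z))))
  step 9: S(S(add(S(add(add(Z, mul(SSZ, SSSZ)), Z)), add(Z, Z))))
  step 10: S(S(S(add(add(add(Z, mul(SSZ, SSSZ)), Z), add(Z, Z)))))
  step 11: S(S(S(add(add(mul(SSZ, SSSZ), Z), add(Z, Z)))))
  step 12: S(S(S(add(add(add(SSSZ, mul(SZ, SSSZ)), Z), add(Z, Z)))))
  step 13: S(S(S(add(add(S(add(SSZ, mul(SZ, SSSZ))), Z), add(Z, Z)))))

Answer: NO — after 13 steps the term is S(S(S(add(add(S(add(SSZ, mul(SZ, SSSZ))), Z), add(Z, Z))))), not yet normal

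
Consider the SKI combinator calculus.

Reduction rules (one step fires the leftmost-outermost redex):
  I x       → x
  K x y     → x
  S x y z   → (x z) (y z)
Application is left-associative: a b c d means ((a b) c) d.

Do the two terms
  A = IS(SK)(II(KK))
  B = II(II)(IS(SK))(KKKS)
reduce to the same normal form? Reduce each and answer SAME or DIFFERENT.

Term A:
  start: IS(SK)(II(KK))
  →1  S(SK)(II(KK))
  →2  S(SK)(I(KK))
  →3  S(SK)(KK)

Term B:
  start: II(II)(IS(SK))(KKKS)
  →1  I(II)(IS(SK))(KKKS)
  →2  II(IS(SK))(KKKS)
  →3  I(IS(SK))(KKKS)
  →4  IS(SK)(KKKS)
  →5  S(SK)(KKKS)
  →6  S(SK)(KS)

Answer: DIFFERENT — A ⇓ S(SK)(KK), B ⇓ S(SK)(KS)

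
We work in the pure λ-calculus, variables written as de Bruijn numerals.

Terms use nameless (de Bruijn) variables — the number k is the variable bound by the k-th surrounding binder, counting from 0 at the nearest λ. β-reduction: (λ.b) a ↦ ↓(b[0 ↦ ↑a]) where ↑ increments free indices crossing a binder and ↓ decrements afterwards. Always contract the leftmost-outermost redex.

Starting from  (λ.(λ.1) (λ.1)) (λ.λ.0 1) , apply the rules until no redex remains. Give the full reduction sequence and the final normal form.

  start: (λ.(λ.1) (λ.1)) (λ.λ.0 1)
  →1  (λ.λ.λ.0 1) (λ.λ.λ.0 1)
  →2  λ.λ.0 1

Answer: normal form = λ.λ.0 1  (in 2 steps)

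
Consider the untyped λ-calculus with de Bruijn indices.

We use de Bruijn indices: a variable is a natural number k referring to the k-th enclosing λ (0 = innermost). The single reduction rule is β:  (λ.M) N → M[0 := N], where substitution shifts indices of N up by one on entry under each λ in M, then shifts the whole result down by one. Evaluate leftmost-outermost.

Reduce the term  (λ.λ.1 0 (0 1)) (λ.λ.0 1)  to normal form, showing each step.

  start: (λ.λ.1 0 (0 1)) (λ.λ.0 1)
  [1] λ.(λ.λ.0 1) 0 (0 (λ.λ.0 1))
  [2] λ.(λ.0 1) (0 (λ.λ.0 1))
  [3] λ.0 (λ.λ.0 1) 0

Answer: normal form = λ.0 (λ.λ.0 1) 0  (in 3 steps)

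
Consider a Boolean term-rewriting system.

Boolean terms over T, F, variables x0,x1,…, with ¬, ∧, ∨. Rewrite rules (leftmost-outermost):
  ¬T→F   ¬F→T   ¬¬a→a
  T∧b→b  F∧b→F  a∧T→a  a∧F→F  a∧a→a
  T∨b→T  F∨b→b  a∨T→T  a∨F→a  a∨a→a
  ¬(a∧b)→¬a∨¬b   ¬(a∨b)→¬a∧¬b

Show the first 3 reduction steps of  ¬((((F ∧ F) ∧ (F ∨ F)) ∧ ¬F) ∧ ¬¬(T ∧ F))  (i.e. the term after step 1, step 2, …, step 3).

  start: ¬((((F ∧ F) ∧ (F ∨ F)) ∧ ¬F) ∧ ¬¬(T ∧ F))
  →1  ¬(((F ∧ F) ∧ (F ∨ F)) ∧ ¬F) ∨ ¬¬¬(T ∧ F)
  →2  (¬((F ∧ F) ∧ (F ∨ F)) ∨ ¬¬F) ∨ ¬¬¬(T ∧ F)
  →3  ((¬(F ∧ F) ∨ ¬(F ∨ F)) ∨ ¬¬F) ∨ ¬¬¬(T ∧ F)

Answer: after 3 steps: ((¬(F ∧ F) ∨ ¬(F ∨ F)) ∨ ¬¬F) ∨ ¬¬¬(T ∧ F)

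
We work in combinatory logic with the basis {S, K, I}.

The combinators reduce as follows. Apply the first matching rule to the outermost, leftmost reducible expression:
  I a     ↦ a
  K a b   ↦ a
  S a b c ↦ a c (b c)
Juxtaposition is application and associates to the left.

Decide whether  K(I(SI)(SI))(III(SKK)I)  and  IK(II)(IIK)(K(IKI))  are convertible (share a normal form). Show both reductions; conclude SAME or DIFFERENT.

Answer: DIFFERENT — A ⇓ SI(SI), B ⇓ K(KI)

Working:
Term A:
  start: K(I(SI)(SI))(III(SKK)I)
  →1  I(SI)(SI)
  →2  SI(SI)

Term B:
  start: IK(II)(IIK)(K(IKI))
  →1  K(II)(IIK)(K(IKI))
  →2  II(K(IKI))
  →3  I(K(IKI))
  →4  K(IKI)
  →5  K(KI)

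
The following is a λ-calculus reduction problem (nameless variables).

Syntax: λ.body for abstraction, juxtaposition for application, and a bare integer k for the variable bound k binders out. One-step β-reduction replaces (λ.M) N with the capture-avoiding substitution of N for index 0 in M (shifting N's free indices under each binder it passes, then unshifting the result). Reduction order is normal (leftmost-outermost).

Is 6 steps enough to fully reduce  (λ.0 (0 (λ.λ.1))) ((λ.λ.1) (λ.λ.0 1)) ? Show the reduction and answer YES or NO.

  start: (λ.0 (0 (λ.λ.1))) ((λ.λ.1) (λ.λ.0 1))
  [1] (λ.λ.1) (λ.λ.0 1) ((λ.λ.1) (λ.λ.0 1) (λ.λ.1))
  [2] (λ.λ.λ.0 1) ((λ.λ.1) (λ.λ.0 1) (λ.λ.1))
  [3] λ.λ.0 1

Answer: YES — reaches normal form λ.λ.0 1 in 3 ≤ 6 steps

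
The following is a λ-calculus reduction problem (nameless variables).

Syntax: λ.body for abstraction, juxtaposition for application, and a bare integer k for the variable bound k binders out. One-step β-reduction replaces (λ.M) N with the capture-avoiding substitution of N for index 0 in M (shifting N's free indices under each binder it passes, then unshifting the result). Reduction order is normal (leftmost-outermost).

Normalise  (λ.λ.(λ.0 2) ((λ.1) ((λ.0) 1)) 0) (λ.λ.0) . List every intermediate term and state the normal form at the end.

Answer: normal form = λ.0 (λ.λ.0) 0  (in 3 steps)

Working:
  start: (λ.λ.(λ.0 2) ((λ.1) ((λ.0) 1)) 0) (λ.λ.0)
  [1] λ.(λ.0 (λ.λ.0)) ((λ.1) ((λ.0) (λ.λ.0))) 0
  [2] λ.(λ.1) ((λ.0) (λ.λ.0)) (λ.λ.0) 0
  [3] λ.0 (λ.λ.0) 0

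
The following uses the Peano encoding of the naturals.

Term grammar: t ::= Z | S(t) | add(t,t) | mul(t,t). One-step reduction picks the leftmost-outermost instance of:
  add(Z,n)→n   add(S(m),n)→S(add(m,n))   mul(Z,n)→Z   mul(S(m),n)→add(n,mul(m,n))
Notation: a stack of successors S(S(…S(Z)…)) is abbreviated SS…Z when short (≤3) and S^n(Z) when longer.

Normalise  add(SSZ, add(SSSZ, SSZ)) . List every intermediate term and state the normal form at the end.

  start: add(SSZ, add(SSSZ, SSZ))
  [1] S(add(SZ, add(SSSZ, SSZ)))
  [2] S(S(add(Z, add(SSSZ, SSZ))))
  [3] S(S(add(SSSZ, SSZ)))
  [4] S(S(S(add(SSZ, SSZ))))
  [5] S(S(S(S(add(SZ, SSZ)))))
  [6] S(S(S(S(S(add(Z, SSZ))))))
  [7] S^7(Z)

Answer: normal form = S^7(Z)  (in 7 steps)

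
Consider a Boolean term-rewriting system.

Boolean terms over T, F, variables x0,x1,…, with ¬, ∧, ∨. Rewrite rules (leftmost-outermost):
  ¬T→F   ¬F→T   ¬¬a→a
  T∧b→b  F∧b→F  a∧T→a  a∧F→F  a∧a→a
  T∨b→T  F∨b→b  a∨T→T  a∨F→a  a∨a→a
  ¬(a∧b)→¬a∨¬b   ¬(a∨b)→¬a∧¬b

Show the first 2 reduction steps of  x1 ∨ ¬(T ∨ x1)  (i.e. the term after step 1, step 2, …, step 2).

  start: x1 ∨ ¬(T ∨ x1)
  [1] x1 ∨ (¬T ∧ ¬x1)
  [2] x1 ∨ (F ∧ ¬x1)

Answer: after 2 steps: x1 ∨ (F ∧ ¬x1)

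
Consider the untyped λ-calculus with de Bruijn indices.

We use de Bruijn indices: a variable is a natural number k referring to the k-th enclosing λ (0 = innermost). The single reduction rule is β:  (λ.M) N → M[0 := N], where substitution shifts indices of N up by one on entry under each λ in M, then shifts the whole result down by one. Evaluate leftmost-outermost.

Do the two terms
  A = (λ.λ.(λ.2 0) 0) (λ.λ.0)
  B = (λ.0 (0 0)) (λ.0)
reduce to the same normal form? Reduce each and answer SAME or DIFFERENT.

Term A:
  start: (λ.λ.(λ.2 0) 0) (λ.λ.0)
  [1] λ.(λ.(λ.λ.0) 0) 0
  [2] λ.(λ.λ.0) 0
  [3] λ.λ.0

Term B:
  start: (λ.0 (0 0)) (λ.0)
  [1] (λ.0) ((λ.0) (λ.0))
  [2] (λ.0) (λ.0)
  [3] λ.0

Answer: DIFFERENT — A ⇓ λ.λ.0, B ⇓ λ.0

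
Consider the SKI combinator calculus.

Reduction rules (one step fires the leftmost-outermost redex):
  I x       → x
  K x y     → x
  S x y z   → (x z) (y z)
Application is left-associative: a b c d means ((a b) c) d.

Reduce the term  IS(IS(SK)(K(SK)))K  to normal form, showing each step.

Answer: normal form = S(S(SK)(K(SK)))K  (in 2 steps)

Derivation:
  start: IS(IS(SK)(K(SK)))K
  step 1: S(IS(SK)(K(SK)))K
  step 2: S(S(SK)(K(SK)))K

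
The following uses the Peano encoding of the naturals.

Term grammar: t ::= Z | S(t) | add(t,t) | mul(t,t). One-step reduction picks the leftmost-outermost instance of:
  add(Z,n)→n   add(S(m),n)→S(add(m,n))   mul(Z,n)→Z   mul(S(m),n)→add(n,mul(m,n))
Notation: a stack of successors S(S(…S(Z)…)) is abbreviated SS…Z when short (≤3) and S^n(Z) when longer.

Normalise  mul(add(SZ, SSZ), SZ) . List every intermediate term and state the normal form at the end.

  start: mul(add(SZ, SSZ), SZ)
  →1  mul(S(add(Z, SSZ)), SZ)
  →2  add(SZ, mul(add(Z, SSZ), SZ))
  →3  S(add(Z, mul(add(Z, SSZ), SZ)))
  →4  S(mul(add(Z, SSZ), SZ))
  →5  S(mul(SSZ, SZ))
  →6  S(add(SZ, mul(SZ, SZ)))
  →7  S(S(add(Z, mul(SZ, SZ))))
  →8  S(S(mul(SZ, SZ)))
  →9  S(S(add(SZ, mul(Z, SZ))))
  →10  S(S(S(add(Z, mul(Z, SZ)))))
  →11  S(S(S(mul(Z, SZ))))
  →12  SSSZ

Answer: normal form = SSSZ  (in 12 steps)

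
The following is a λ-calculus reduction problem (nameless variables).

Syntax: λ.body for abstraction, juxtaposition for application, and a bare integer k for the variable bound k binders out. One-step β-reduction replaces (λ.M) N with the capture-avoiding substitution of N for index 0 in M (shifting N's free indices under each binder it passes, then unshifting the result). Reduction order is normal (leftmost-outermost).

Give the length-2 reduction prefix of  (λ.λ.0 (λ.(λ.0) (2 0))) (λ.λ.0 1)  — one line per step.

Answer: after 2 steps: λ.0 (λ.(λ.λ.0 1) 0)

Derivation:
  start: (λ.λ.0 (λ.(λ.0) (2 0))) (λ.λ.0 1)
  step 1: λ.0 (λ.(λ.0) ((λ.λ.0 1) 0))
  step 2: λ.0 (λ.(λ.λ.0 1) 0)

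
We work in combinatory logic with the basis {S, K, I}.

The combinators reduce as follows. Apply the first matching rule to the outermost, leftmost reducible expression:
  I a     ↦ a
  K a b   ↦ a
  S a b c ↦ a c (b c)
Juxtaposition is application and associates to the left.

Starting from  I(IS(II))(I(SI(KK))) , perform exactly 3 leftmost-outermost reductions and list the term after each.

  start: I(IS(II))(I(SI(KK)))
  step 1: IS(II)(I(SI(KK)))
  step 2: S(II)(I(SI(KK)))
  step 3: SI(I(SI(KK)))

Answer: after 3 steps: SI(I(SI(KK)))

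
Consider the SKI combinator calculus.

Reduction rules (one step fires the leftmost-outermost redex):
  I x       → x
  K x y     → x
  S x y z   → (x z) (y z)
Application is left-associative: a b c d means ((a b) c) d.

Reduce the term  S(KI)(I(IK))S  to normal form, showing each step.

  start: S(KI)(I(IK))S
  [1] KIS(I(IK)S)
  [2] I(I(IK)S)
  [3] I(IK)S
  [4] IKS
  [5] KS

Answer: normal form = KS  (in 5 steps)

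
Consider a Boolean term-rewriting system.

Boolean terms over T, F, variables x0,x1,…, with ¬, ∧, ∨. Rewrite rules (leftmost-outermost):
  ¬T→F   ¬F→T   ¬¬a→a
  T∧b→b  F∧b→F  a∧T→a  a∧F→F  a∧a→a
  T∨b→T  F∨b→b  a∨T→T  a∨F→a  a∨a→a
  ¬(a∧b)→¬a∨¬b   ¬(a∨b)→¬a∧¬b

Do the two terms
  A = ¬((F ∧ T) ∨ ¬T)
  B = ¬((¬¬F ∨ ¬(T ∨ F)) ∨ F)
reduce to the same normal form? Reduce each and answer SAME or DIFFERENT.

Term A:
  start: ¬((F ∧ T) ∨ ¬T)
  [1] ¬(F ∧ T) ∧ ¬¬T
  [2] (¬F ∨ ¬T) ∧ ¬¬T
  [3] (T ∨ ¬T) ∧ ¬¬T
  [4] T ∧ ¬¬T
  [5] ¬¬T
  [6] T

Term B:
  start: ¬((¬¬F ∨ ¬(T ∨ F)) ∨ F)
  [1] ¬(¬¬F ∨ ¬(T ∨ F)) ∧ ¬F
  [2] (¬¬¬F ∧ ¬¬(T ∨ F)) ∧ ¬F
  [3] (¬F ∧ ¬¬(T ∨ F)) ∧ ¬F
  [4] (T ∧ ¬¬(T ∨ F)) ∧ ¬F
  [5] ¬¬(T ∨ F) ∧ ¬F
  [6] (T ∨ F) ∧ ¬F
  [7] T ∧ ¬F
  [8] ¬F
  [9] T

Answer: SAME — A ⇓ T, B ⇓ T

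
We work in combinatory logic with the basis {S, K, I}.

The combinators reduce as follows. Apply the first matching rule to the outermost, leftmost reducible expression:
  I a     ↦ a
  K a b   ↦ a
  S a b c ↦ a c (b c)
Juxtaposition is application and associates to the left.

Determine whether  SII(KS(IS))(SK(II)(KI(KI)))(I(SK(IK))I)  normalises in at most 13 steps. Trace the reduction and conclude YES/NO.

Answer: NO — after 13 steps the term is SI(I(SK(IK))I), not yet normal

Reduction:
  start: SII(KS(IS))(SK(II)(KI(KI)))(I(SK(IK))I)
  step 1: I(KS(IS))(I(KS(IS)))(SK(II)(KI(KI)))(I(SK(IK))I)
  step 2: KS(IS)(I(KS(IS)))(SK(II)(KI(KI)))(I(SK(IK))I)
  step 3: S(I(KS(IS)))(SK(II)(KI(KI)))(I(SK(IK))I)
  step 4: I(KS(IS))(I(SK(IK))I)(SK(II)(KI(KI))(I(SK(IK))I))
  step 5: KS(IS)(I(SK(IK))I)(SK(II)(KI(KI))(I(SK(IK))I))
  step 6: S(I(SK(IK))I)(SK(II)(KI(KI))(I(SK(IK))I))
  step 7: S(SK(IK)I)(SK(II)(KI(KI))(I(SK(IK))I))
  step 8: S(KI(IKI))(SK(II)(KI(KI))(I(SK(IK))I))
  step 9: SI(SK(II)(KI(KI))(I(SK(IK))I))
  step 10: SI(K(KI(KI))(II(KI(KI)))(I(SK(IK))I))
  step 11: SI(KI(KI)(I(SK(IK))I))
  step 12: SI(I(I(SK(IK))I))
  step 13: SI(I(SK(IK))I)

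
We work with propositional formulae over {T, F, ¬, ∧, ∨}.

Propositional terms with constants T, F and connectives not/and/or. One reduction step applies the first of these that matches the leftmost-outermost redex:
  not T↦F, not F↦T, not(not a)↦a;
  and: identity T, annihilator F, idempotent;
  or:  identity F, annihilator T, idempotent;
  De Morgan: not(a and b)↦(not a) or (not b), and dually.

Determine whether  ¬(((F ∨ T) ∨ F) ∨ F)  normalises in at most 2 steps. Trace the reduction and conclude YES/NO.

Answer: NO — after 2 steps the term is (¬(F ∨ T) ∧ ¬F) ∧ ¬F, not yet normal

Working:
  start: ¬(((F ∨ T) ∨ F) ∨ F)
  →1  ¬((F ∨ T) ∨ F) ∧ ¬F
  →2  (¬(F ∨ T) ∧ ¬F) ∧ ¬F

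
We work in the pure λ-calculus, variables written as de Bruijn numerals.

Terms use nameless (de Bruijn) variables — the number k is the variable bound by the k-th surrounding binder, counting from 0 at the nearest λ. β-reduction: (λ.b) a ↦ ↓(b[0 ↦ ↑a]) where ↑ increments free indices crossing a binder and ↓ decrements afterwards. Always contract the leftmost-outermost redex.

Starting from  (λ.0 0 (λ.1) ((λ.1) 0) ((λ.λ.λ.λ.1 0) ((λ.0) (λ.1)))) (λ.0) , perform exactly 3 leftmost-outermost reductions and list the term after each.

Answer: after 3 steps: (λ.λ.0) ((λ.λ.0) (λ.0)) ((λ.λ.λ.λ.1 0) ((λ.0) (λ.λ.0)))

Reduction:
  start: (λ.0 0 (λ.1) ((λ.1) 0) ((λ.λ.λ.λ.1 0) ((λ.0) (λ.1)))) (λ.0)
  [1] (λ.0) (λ.0) (λ.λ.0) ((λ.λ.0) (λ.0)) ((λ.λ.λ.λ.1 0) ((λ.0) (λ.λ.0)))
  [2] (λ.0) (λ.λ.0) ((λ.λ.0) (λ.0)) ((λ.λ.λ.λ.1 0) ((λ.0) (λ.λ.0)))
  [3] (λ.λ.0) ((λ.λ.0) (λ.0)) ((λ.λ.λ.λ.1 0) ((λ.0) (λ.λ.0)))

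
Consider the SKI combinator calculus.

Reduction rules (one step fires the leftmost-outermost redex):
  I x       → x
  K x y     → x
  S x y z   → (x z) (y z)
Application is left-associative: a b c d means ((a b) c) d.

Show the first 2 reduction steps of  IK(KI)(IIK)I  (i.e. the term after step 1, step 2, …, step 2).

Answer: after 2 steps: KII

Working:
  start: IK(KI)(IIK)I
  [1] K(KI)(IIK)I
  [2] KII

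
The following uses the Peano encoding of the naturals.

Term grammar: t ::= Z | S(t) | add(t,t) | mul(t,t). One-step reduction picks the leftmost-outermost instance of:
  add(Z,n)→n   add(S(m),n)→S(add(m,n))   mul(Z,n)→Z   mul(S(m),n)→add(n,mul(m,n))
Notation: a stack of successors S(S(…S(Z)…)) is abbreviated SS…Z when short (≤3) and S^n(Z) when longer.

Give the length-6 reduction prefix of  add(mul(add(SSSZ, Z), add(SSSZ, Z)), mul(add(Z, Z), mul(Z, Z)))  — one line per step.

  start: add(mul(add(SSSZ, Z), add(SSSZ, Z)), mul(add(Z, Z), mul(Z, Z)))
  →1  add(mul(S(add(SSZ, Z)), add(SSSZ, Z)), mul(add(Z, Z), mul(Z, Z)))
  →2  add(add(add(SSSZ, Z), mul(add(SSZ, Z), add(SSSZ, Z))), mul(add(Z, Z), mul(Z, Z)))
  →3  add(add(S(add(SSZ, Z)), mul(add(SSZ, Z), add(SSSZ, Z))), mul(add(Z, Z), mul(Z, Z)))
  →4  add(S(add(add(SSZ, Z), mul(add(SSZ, Z), add(SSSZ, Z)))), mul(add(Z, Z), mul(Z, Z)))
  →5  S(add(add(add(SSZ, Z), mul(add(SSZ, Z), add(SSSZ, Z))), mul(add(Z, Z), mul(Z, Z))))
  →6  S(add(add(S(add(SZ, Z)), mul(add(SSZ, Z), add(SSSZ, Z))), mul(add(Z, Z), mul(Z, Z))))

Answer: after 6 steps: S(add(add(S(add(SZ, Z)), mul(add(SSZ, Z), add(SSSZ, Z))), mul(add(Z, Z), mul(Z, Z))))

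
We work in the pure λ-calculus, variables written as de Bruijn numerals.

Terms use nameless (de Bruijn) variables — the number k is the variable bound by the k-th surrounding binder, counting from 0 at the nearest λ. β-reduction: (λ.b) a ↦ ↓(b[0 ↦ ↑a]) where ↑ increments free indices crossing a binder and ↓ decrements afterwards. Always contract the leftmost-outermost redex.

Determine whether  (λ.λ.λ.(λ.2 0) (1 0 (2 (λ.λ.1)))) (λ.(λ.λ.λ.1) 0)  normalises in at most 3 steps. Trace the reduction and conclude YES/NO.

Answer: NO — after 3 steps the term is λ.λ.1 (1 0 ((λ.λ.λ.1) (λ.λ.1))), not yet normal

Reduction:
  start: (λ.λ.λ.(λ.2 0) (1 0 (2 (λ.λ.1)))) (λ.(λ.λ.λ.1) 0)
  →1  λ.λ.(λ.2 0) (1 0 ((λ.(λ.λ.λ.1) 0) (λ.λ.1)))
  →2  λ.λ.1 (1 0 ((λ.(λ.λ.λ.1) 0) (λ.λ.1)))
  →3  λ.λ.1 (1 0 ((λ.λ.λ.1) (λ.λ.1)))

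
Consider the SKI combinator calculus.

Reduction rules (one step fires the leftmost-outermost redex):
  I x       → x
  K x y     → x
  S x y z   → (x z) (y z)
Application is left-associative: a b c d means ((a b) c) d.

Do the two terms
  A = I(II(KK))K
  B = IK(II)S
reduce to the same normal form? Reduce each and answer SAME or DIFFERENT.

Term A:
  start: I(II(KK))K
  step 1: II(KK)K
  step 2: I(KK)K
  step 3: KKK
  step 4: K

Term B:
  start: IK(II)S
  step 1: K(II)S
  step 2: II
  step 3: I

Answer: DIFFERENT — A ⇓ K, B ⇓ I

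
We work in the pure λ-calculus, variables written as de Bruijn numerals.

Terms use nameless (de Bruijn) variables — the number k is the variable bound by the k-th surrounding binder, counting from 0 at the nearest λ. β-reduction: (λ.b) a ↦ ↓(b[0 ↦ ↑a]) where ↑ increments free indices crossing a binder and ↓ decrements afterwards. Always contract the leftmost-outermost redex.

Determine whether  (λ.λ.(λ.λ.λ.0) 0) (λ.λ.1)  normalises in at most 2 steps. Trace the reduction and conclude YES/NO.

  start: (λ.λ.(λ.λ.λ.0) 0) (λ.λ.1)
  step 1: λ.(λ.λ.λ.0) 0
  step 2: λ.λ.λ.0

Answer: YES — reaches normal form λ.λ.λ.0 in 2 ≤ 2 steps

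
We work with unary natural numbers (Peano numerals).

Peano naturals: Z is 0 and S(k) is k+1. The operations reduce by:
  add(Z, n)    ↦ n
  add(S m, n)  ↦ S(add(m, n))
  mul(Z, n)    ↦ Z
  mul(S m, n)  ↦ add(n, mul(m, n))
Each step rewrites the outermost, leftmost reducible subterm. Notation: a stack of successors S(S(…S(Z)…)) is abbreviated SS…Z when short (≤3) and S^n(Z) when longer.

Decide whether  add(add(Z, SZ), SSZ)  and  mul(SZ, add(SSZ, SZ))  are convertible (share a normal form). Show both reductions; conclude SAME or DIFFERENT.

Term A:
  start: add(add(Z, SZ), SSZ)
  [1] add(SZ, SSZ)
  [2] S(add(Z, SSZ))
  [3] SSSZ

Term B:
  start: mul(SZ, add(SSZ, SZ))
  [1] add(add(SSZ, SZ), mul(Z, add(SSZ, SZ)))
  [2] add(S(add(SZ, SZ)), mul(Z, add(SSZ, SZ)))
  [3] S(add(add(SZ, SZ), mul(Z, add(SSZ, SZ))))
  [4] S(add(S(add(Z, SZ)), mul(Z, add(SSZ, SZ))))
  [5] S(S(add(add(Z, SZ), mul(Z, add(SSZ, SZ)))))
  [6] S(S(add(SZ, mul(Z, add(SSZ, SZ)))))
  [7] S(S(S(add(Z, mul(Z, add(SSZ, SZ))))))
  [8] S(S(S(mul(Z, add(SSZ, SZ)))))
  [9] SSSZ

Answer: SAME — A ⇓ SSSZ, B ⇓ SSSZ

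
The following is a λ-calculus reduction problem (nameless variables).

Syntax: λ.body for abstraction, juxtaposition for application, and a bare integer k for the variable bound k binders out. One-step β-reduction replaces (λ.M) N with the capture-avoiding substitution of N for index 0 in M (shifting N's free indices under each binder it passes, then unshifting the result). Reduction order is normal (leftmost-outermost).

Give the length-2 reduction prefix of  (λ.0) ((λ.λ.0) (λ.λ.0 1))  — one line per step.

Answer: after 2 steps: λ.0

Derivation:
  start: (λ.0) ((λ.λ.0) (λ.λ.0 1))
  [1] (λ.λ.0) (λ.λ.0 1)
  [2] λ.0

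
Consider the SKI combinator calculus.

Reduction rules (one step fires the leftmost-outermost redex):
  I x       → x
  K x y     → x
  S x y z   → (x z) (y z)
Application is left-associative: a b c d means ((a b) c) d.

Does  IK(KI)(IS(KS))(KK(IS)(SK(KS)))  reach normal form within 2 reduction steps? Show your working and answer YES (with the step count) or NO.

Answer: NO — after 2 steps the term is KI(KK(IS)(SK(KS))), not yet normal

Reduction:
  start: IK(KI)(IS(KS))(KK(IS)(SK(KS)))
  step 1: K(KI)(IS(KS))(KK(IS)(SK(KS)))
  step 2: KI(KK(IS)(SK(KS)))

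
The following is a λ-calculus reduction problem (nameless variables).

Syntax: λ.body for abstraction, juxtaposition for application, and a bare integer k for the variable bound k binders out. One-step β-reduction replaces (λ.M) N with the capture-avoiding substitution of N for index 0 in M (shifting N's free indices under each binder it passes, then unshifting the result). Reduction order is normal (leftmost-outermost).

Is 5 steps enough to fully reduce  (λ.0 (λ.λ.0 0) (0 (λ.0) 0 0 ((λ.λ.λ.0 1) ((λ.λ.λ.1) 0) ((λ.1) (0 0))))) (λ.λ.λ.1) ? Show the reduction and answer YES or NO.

  start: (λ.0 (λ.λ.0 0) (0 (λ.0) 0 0 ((λ.λ.λ.0 1) ((λ.λ.λ.1) 0) ((λ.1) (0 0))))) (λ.λ.λ.1)
  →1  (λ.λ.λ.1) (λ.λ.0 0) ((λ.λ.λ.1) (λ.0) (λ.λ.λ.1) (λ.λ.λ.1) ((λ.λ.λ.0 1) ((λ.λ.λ.1) (λ.λ.λ.1)) ((λ.λ.λ.λ.1) ((λ.λ.λ.1) (λ.λ.λ.1)))))
  →2  (λ.λ.1) ((λ.λ.λ.1) (λ.0) (λ.λ.λ.1) (λ.λ.λ.1) ((λ.λ.λ.0 1) ((λ.λ.λ.1) (λ.λ.λ.1)) ((λ.λ.λ.λ.1) ((λ.λ.λ.1) (λ.λ.λ.1)))))
  →3  λ.(λ.λ.λ.1) (λ.0) (λ.λ.λ.1) (λ.λ.λ.1) ((λ.λ.λ.0 1) ((λ.λ.λ.1) (λ.λ.λ.1)) ((λ.λ.λ.λ.1) ((λ.λ.λ.1) (λ.λ.λ.1))))
  →4  λ.(λ.λ.1) (λ.λ.λ.1) (λ.λ.λ.1) ((λ.λ.λ.0 1) ((λ.λ.λ.1) (λ.λ.λ.1)) ((λ.λ.λ.λ.1) ((λ.λ.λ.1) (λ.λ.λ.1))))
  →5  λ.(λ.λ.λ.λ.1) (λ.λ.λ.1) ((λ.λ.λ.0 1) ((λ.λ.λ.1) (λ.λ.λ.1)) ((λ.λ.λ.λ.1) ((λ.λ.λ.1) (λ.λ.λ.1))))

Answer: NO — after 5 steps the term is λ.(λ.λ.λ.λ.1) (λ.λ.λ.1) ((λ.λ.λ.0 1) ((λ.λ.λ.1) (λ.λ.λ.1)) ((λ.λ.λ.λ.1) ((λ.λ.λ.1) (λ.λ.λ.1)))), not yet normal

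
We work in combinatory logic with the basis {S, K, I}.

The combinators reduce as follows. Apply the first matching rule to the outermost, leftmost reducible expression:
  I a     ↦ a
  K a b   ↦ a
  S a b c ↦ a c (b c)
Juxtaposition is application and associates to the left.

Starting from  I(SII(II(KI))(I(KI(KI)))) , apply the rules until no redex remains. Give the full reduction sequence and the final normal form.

Answer: normal form = I  (in 9 steps)

Working:
  start: I(SII(II(KI))(I(KI(KI))))
  step 1: SII(II(KI))(I(KI(KI)))
  step 2: I(II(KI))(I(II(KI)))(I(KI(KI)))
  step 3: II(KI)(I(II(KI)))(I(KI(KI)))
  step 4: I(KI)(I(II(KI)))(I(KI(KI)))
  step 5: KI(I(II(KI)))(I(KI(KI)))
  step 6: I(I(KI(KI)))
  step 7: I(KI(KI))
  step 8: KI(KI)
  step 9: I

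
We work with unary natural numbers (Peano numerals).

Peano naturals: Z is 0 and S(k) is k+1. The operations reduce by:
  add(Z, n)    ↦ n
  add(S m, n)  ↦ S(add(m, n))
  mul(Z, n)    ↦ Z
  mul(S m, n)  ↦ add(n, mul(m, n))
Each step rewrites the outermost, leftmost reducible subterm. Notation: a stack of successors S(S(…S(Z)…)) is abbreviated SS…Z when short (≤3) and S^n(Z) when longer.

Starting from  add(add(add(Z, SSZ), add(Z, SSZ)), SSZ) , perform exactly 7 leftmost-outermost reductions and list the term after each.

  start: add(add(add(Z, SSZ), add(Z, SSZ)), SSZ)
  step 1: add(add(SSZ, add(Z, SSZ)), SSZ)
  step 2: add(S(add(SZ, add(Z, SSZ))), SSZ)
  step 3: S(add(add(SZ, add(Z, SSZ)), SSZ))
  step 4: S(add(S(add(Z, add(Z, SSZ))), SSZ))
  step 5: S(S(add(add(Z, add(Z, SSZ)), SSZ)))
  step 6: S(S(add(add(Z, SSZ), SSZ)))
  step 7: S(S(add(SSZ, SSZ)))

Answer: after 7 steps: S(S(add(SSZ, SSZ)))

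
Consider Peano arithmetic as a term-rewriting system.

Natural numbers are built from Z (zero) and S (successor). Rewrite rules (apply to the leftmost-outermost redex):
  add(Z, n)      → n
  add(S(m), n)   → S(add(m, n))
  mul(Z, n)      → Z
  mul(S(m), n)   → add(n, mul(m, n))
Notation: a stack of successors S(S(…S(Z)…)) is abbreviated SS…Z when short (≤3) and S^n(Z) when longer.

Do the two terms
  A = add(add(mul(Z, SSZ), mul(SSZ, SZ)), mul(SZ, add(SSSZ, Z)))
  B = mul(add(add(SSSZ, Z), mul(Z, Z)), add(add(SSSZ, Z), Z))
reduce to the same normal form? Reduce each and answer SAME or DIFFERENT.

Term A:
  start: add(add(mul(Z, SSZ), mul(SSZ, SZ)), mul(SZ, add(SSSZ, Z)))
  step 1: add(add(Z, mul(SSZ, SZ)), mul(SZ, add(SSSZ, Z)))
  step 2: add(mul(SSZ, SZ), mul(SZ, add(SSSZ, Z)))
  step 3: add(add(SZ, mul(SZ, SZ)), mul(SZ, add(SSSZ, Z)))
  step 4: add(S(add(Z, mul(SZ, SZ))), mul(SZ, add(SSSZ, Z)))
  step 5: S(add(add(Z, mul(SZ, SZ)), mul(SZ, add(SSSZ, Z))))
  step 6: S(add(mul(SZ, SZ), mul(SZ, add(SSSZ, Z))))
  step 7: S(add(add(SZ, mul(Z, SZ)), mul(SZ, add(SSSZ, Z))))
  step 8: S(add(S(add(Z, mul(Z, SZ))), mul(SZ, add(SSSZ, Z))))
  step 9: S(S(add(add(Z, mul(Z, SZ)), mul(SZ, add(SSSZ, Z)))))
  step 10: S(S(add(mul(Z, SZ), mul(SZ, add(SSSZ, Z)))))
  step 11: S(S(add(Z, mul(SZ, add(SSSZ, Z)))))
  step 12: S(S(mul(SZ, add(SSSZ, Z))))
  step 13: S(S(add(add(SSSZ, Z), mul(Z, add(SSSZ, Z)))))
  step 14: S(S(add(S(add(SSZ, Z)), mul(Z, add(SSSZ, Z)))))
  step 15: S(S(S(add(add(SSZ, Z), mul(Z, add(SSSZ, Z))))))
  step 16: S(S(S(add(S(add(SZ, Z)), mul(Z, add(SSSZ, Z))))))
  step 17: S(S(S(S(add(add(SZ, Z), mul(Z, add(SSSZ, Z)))))))
  step 18: S(S(S(S(add(S(add(Z, Z)), mul(Z, add(SSSZ, Z)))))))
  step 19: S(S(S(S(S(add(add(Z, Z), mul(Z, add(SSSZ, Z))))))))
  step 20: S(S(S(S(S(add(Z, mul(Z, add(SSSZ, Z))))))))
  step 21: S(S(S(S(S(mul(Z, add(SSSZ, Z)))))))
  step 22: S^5(Z)

Term B:
  start: mul(add(add(SSSZ, Z), mul(Z, Z)), add(add(SSSZ, Z), Z))
  step 1: mul(add(S(add(SSZ, Z)), mul(Z, Z)), add(add(SSSZ, Z), Z))
  step 2: mul(S(add(add(SSZ, Z), mul(Z, Z))), add(add(SSSZ, Z), Z))
  step 3: add(add(add(SSSZ, Z), Z), mul(add(add(SSZ, Z), mul(Z, Z)), add(add(SSSZ, Z), Z)))
  step 4: add(add(S(add(SSZ, Z)), Z), mul(add(add(SSZ, Z), mul(Z, Z)), add(add(SSSZ, Z), Z)))
  step 5: add(S(add(add(SSZ, Z), Z)), mul(add(add(SSZ, Z), mul(Z, Z)), add(add(SSSZ, Z), Z)))
  step 6: S(add(add(add(SSZ, Z), Z), mul(add(add(SSZ, Z), mul(Z, Z)), add(add(SSSZ, Z), Z))))
  step 7: S(add(add(S(add(SZ, Z)), Z), mul(add(add(SSZ, Z), mul(Z, Z)), add(add(SSSZ, Z), Z))))
  step 8: S(add(S(add(add(SZ, Z), Z)), mul(add(add(SSZ, Z), mul(Z, Z)), add(add(SSSZ, Z), Z))))
  step 9: S(S(add(add(add(SZ, Z), Z), mul(add(add(SSZ, Z), mul(Z, Z)), add(add(SSSZ, Z), Z)))))
  step 10: S(S(add(add(S(add(Z, Z)), Z), mul(add(add(SSZ, Z), mul(Z, Z)), add(add(SSSZ, Z), Z)))))
  step 11: S(S(add(S(add(add(Z, Z), Z)), mul(add(add(SSZ, Z), mul(Z, Z)), add(add(SSSZ, Z), Z)))))
  step 12: S(S(S(add(add(add(Z, Z), Z), mul(add(add(SSZ, Z), mul(Z, Z)), add(add(SSSZ, Z), Z))))))
  step 13: S(S(S(add(add(Z, Z), mul(add(add(SSZ, Z), mul(Z, Z)), add(add(SSSZ, Z), Z))))))
  step 14: S(S(S(add(Z, mul(add(add(SSZ, Z), mul(Z, Z)), add(add(SSSZ, Z), Z))))))
  step 15: S(S(S(mul(add(add(SSZ, Z), mul(Z, Z)), add(add(SSSZ, Z), Z)))))
  step 16: S(S(S(mul(add(S(add(SZ, Z)), mul(Z, Z)), add(add(SSSZ, Z), Z)))))
  step 17: S(S(S(mul(S(add(add(SZ, Z), mul(Z, Z))), add(add(SSSZ, Z), Z)))))
  step 18: S(S(S(add(add(add(SSSZ, Z), Z), mul(add(add(SZ, Z), mul(Z, Z)), add(add(SSSZ, Z), Z))))))
  step 19: S(S(S(add(add(S(add(SSZ, Z)), Z), mul(add(add(SZ, Z), mul(Z, Z)), add(add(SSSZ, Z), Z))))))
  step 20: S(S(S(add(S(add(add(SSZ, Z), Z)), mul(add(add(SZ, Z), mul(Z, Z)), add(add(SSSZ, Z), Z))))))
  step 21: S(S(S(S(add(add(add(SSZ, Z), Z), mul(add(add(SZ, Z), mul(Z, Z)), add(add(SSSZ, Z), Z)))))))
  step 22: S(S(S(S(add(add(S(add(SZ, Z)), Z), mul(add(add(SZ, Z), mul(Z, Z)), add(add(SSSZ, Z), Z)))))))
  step 23: S(S(S(S(add(S(add(add(SZ, Z), Z)), mul(add(add(SZ, Z), mul(Z, Z)), add(add(SSSZ, Z), Z)))))))
  step 24: S(S(S(S(S(add(add(add(SZ, Z), Z), mul(add(add(SZ, Z), mul(Z, Z)), add(add(SSSZ, Z), Z))))))))
  step 25: S(S(S(S(S(add(add(S(add(Z, Z)), Z), mul(add(add(SZ, Z), mul(Z, Z)), add(add(SSSZ, Z), Z))))))))
  step 26: S(S(S(S(S(add(S(add(add(Z, Z), Z)), mul(add(add(SZ, Z), mul(Z, Z)), add(add(SSSZ, Z), Z))))))))
  step 27: S(S(S(S(S(S(add(add(add(Z, Z), Z), mul(add(add(SZ, Z), mul(Z, Z)), add(add(SSSZ, Z), Z)))))))))
  step 28: S(S(S(S(S(S(add(add(Z, Z), mul(add(add(SZ, Z), mul(Z, Z)), add(add(SSSZ, Z), Z)))))))))
  step 29: S(S(S(S(S(S(add(Z, mul(add(add(SZ, Z), mul(Z, Z)), add(add(SSSZ, Z), Z)))))))))
  step 30: S(S(S(S(S(S(mul(add(add(SZ, Z), mul(Z, Z)), add(add(SSSZ, Z), Z))))))))
  step 31: S(S(S(S(S(S(mul(add(S(add(Z, Z)), mul(Z, Z)), add(add(SSSZ, Z), Z))))))))
  step 32: S(S(S(S(S(S(mul(S(add(add(Z, Z), mul(Z, Z))), add(add(SSSZ, Z), Z))))))))
  step 33: S(S(S(S(S(S(add(add(add(SSSZ, Z), Z), mul(add(add(Z, Z), mul(Z, Z)), add(add(SSSZ, Z), Z)))))))))
  step 34: S(S(S(S(S(S(add(add(S(add(SSZ, Z)), Z), mul(add(add(Z, Z), mul(Z, Z)), add(add(SSSZ, Z), Z)))))))))
  step 35: S(S(S(S(S(S(add(S(add(add(SSZ, Z), Z)), mul(add(add(Z, Z), mul(Z, Z)), add(add(SSSZ, Z), Z)))))))))
  step 36: S(S(S(S(S(S(S(add(add(add(SSZ, Z), Z), mul(add(add(Z, Z), mul(Z, Z)), add(add(SSSZ, Z), Z))))))))))
  step 37: S(S(S(S(S(S(S(add(add(S(add(SZ, Z)), Z), mul(add(add(Z, Z), mul(Z, Z)), add(add(SSSZ, Z), Z))))))))))
  step 38: S(S(S(S(S(S(S(add(S(add(add(SZ, Z), Z)), mul(add(add(Z, Z), mul(Z, Z)), add(add(SSSZ, Z), Z))))))))))
  step 39: S(S(S(S(S(S(S(S(add(add(add(SZ, Z), Z), mul(add(add(Z, Z), mul(Z, Z)), add(add(SSSZ, Z), Z)))))))))))
  step 40: S(S(S(S(S(S(S(S(add(add(S(add(Z, Z)), Z), mul(add(add(Z, Z), mul(Z, Z)), add(add(SSSZ, Z), Z)))))))))))
  step 41: S(S(S(S(S(S(S(S(add(S(add(add(Z, Z), Z)), mul(add(add(Z, Z), mul(Z, Z)), add(add(SSSZ, Z), Z)))))))))))
  step 42: S(S(S(S(S(S(S(S(S(add(add(add(Z, Z), Z), mul(add(add(Z, Z), mul(Z, Z)), add(add(SSSZ, Z), Z))))))))))))
  step 43: S(S(S(S(S(S(S(S(S(add(add(Z, Z), mul(add(add(Z, Z), mul(Z, Z)), add(add(SSSZ, Z), Z))))))))))))
  step 44: S(S(S(S(S(S(S(S(S(add(Z, mul(add(add(Z, Z), mul(Z, Z)), add(add(SSSZ, Z), Z))))))))))))
  step 45: S(S(S(S(S(S(S(S(S(mul(add(add(Z, Z), mul(Z, Z)), add(add(SSSZ, Z), Z)))))))))))
  step 46: S(S(S(S(S(S(S(S(S(mul(add(Z, mul(Z, Z)), add(add(SSSZ, Z), Z)))))))))))
  step 47: S(S(S(S(S(S(S(S(S(mul(mul(Z, Z), add(add(SSSZ, Z), Z)))))))))))
  step 48: S(S(S(S(S(S(S(S(S(mul(Z, add(add(SSSZ, Z), Z)))))))))))
  step 49: S^9(Z)

Answer: DIFFERENT — A ⇓ S^5(Z), B ⇓ S^9(Z)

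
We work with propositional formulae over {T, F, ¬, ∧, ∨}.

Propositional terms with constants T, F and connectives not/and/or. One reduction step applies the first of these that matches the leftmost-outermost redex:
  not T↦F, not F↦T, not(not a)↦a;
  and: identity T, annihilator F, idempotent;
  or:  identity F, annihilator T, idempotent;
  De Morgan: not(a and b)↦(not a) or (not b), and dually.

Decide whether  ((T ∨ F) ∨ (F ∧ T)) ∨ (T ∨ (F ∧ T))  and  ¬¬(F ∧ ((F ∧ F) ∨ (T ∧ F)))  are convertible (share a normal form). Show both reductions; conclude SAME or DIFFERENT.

Answer: DIFFERENT — A ⇓ T, B ⇓ F

Reduction:
Term A:
  start: ((T ∨ F) ∨ (F ∧ T)) ∨ (T ∨ (F ∧ T))
  step 1: (T ∨ (F ∧ T)) ∨ (T ∨ (F ∧ T))
  step 2: T ∨ (F ∧ T)
  step 3: T

Term B:
  start: ¬¬(F ∧ ((F ∧ F) ∨ (T ∧ F)))
  step 1: F ∧ ((F ∧ F) ∨ (T ∧ F))
  step 2: F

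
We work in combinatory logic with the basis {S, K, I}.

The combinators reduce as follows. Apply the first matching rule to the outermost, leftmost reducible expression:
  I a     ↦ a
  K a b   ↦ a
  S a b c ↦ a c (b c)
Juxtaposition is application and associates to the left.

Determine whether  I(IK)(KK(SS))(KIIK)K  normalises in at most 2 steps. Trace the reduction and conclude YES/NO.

Answer: NO — after 2 steps the term is K(KK(SS))(KIIK)K, not yet normal

Derivation:
  start: I(IK)(KK(SS))(KIIK)K
  →1  IK(KK(SS))(KIIK)K
  →2  K(KK(SS))(KIIK)K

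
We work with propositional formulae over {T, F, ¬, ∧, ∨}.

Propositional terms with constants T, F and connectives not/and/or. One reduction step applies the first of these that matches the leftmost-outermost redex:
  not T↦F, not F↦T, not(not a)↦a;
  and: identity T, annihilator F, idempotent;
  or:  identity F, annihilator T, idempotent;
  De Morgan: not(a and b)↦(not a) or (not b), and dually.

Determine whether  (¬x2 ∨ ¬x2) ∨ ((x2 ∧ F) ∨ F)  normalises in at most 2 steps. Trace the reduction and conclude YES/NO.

Answer: NO — after 2 steps the term is ¬x2 ∨ (x2 ∧ F), not yet normal

Derivation:
  start: (¬x2 ∨ ¬x2) ∨ ((x2 ∧ F) ∨ F)
  step 1: ¬x2 ∨ ((x2 ∧ F) ∨ F)
  step 2: ¬x2 ∨ (x2 ∧ F)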